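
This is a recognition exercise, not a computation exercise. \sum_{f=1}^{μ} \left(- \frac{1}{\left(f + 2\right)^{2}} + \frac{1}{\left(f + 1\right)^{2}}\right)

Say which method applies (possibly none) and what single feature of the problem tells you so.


Method: telescoping — difference-of-shifts structure (each term adds \frac{1}{\left(f + 1\right)^{2}}, then subtracts its one-index-advanced value, which the following term adds back) leaves only the first and last pieces standing.


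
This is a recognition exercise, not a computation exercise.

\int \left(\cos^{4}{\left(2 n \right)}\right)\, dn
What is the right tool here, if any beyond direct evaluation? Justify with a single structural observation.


Diagnosis: a trigonometric identity — apply power reduction to \cos^{4}{\left(2 n \right)}; each application halves the trigonometric degree.


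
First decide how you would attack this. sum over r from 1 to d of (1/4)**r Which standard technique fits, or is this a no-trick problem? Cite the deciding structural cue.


Diagnosis: the geometric series formula — term-over-term division gives 1/4 every time — index-free ratio, geometric sum formula applies.


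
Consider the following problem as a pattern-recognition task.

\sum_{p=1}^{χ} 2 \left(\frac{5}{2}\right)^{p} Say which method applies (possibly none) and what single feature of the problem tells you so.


Method: the geometric series formula — each term is \frac{5}{2} times the previous one, so the geometric-series formula applies directly.


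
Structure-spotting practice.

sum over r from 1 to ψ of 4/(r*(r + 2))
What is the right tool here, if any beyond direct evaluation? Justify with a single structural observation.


Diagnosis: telescoping — 4/(r*(r + 2)) is a collapsed telescope: expand it into simple fractions to see the cancellation.


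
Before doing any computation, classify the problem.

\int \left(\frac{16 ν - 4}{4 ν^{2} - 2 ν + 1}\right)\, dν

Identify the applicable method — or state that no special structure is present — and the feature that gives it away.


Technique: u-substitution — set u = 4 ν^{2} - 2 ν + 1: a constant multiple of its derivative, namely 16 ν - 4, is present as a factor once the integrand is collected, so the du is sitting there waiting.


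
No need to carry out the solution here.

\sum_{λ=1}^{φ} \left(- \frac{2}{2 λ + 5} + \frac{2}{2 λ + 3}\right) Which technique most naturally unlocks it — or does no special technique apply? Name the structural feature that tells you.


Method: telescoping — a difference of consecutive values of one function (\frac{2}{2 λ + 3} at one index and the next) — telescoping by construction.


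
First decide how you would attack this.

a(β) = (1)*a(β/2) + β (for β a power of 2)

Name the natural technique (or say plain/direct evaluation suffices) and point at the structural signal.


Diagnosis: the master substitution — the call at β/2 makes this multiplicative recursion; the master-style substitution converts it to additive.


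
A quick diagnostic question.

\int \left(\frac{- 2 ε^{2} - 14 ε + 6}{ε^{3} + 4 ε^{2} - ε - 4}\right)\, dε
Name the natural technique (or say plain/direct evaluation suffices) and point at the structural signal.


Diagnosis: partial fractions — the denominator ε^{3} + 4 ε^{2} - ε - 4 factors, so the quotient decomposes into elementary partial fractions term by term.


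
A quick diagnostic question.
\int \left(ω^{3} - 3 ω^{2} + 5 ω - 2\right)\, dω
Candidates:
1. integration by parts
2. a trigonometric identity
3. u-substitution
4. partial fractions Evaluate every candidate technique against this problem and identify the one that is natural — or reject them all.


Technique: no special technique — scan for structure and find none: constant multiples of powers of ω, integrate directly.
- integration by parts — parts would only shuffle a directly integrable integrand.
- a trigonometric identity — there is no trigonometric structure at all — the integrand carries no sine or cosine to rewrite.
- u-substitution: any workable substitution here is cosmetic — the integrand is already in directly integrable form.
- partial fractions — the expression is not a ratio of polynomials that decomposes further.


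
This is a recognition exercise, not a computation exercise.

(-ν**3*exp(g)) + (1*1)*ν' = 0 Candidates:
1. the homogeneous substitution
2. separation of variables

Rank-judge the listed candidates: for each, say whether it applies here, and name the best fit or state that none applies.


Verdict: separation of variables — a product of single-variable factors, exp(g) and ν**3 — the textbook separable form.
- the homogeneous substitution — the slope is not a function of the ratio of the variables alone.
- separation of variables — a fit — the right tool for this form.


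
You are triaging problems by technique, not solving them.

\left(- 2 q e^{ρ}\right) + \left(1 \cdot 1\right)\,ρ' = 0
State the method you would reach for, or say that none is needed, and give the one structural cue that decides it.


Technique: separation of variables — one side of the product carries the independent variable, the other the unknown — the textbook separation shape.


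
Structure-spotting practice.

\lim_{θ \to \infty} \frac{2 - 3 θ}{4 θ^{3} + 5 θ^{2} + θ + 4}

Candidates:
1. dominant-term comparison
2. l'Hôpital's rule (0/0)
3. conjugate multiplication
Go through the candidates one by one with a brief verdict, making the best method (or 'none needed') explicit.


Diagnosis: dominant-term comparison — as θ grows, only the highest-degree terms matter — compare leading terms and read the limit off.
- dominant-term comparison: a fit — the right tool for this form.
- l'Hôpital's rule (0/0): viewed as a single quotient this runs to ∞/∞, not the 0/0 clash this candidate addresses; an at-infinity variant of the rule would resolve it, but comparing leading growth reads the answer without differentiating.
- conjugate multiplication: the conjugate move applies to radical differences, which this is not.


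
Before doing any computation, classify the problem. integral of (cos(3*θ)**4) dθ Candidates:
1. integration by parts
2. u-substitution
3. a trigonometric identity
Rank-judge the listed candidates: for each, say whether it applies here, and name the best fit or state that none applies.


Method: a trigonometric identity — cos(3*θ)**4 calls for power reduction: rewrite via double angles before any antiderivative is attempted.
- integration by parts — not the fit here: there is no polynomial factor to ladder down — parts can still close the trigonometric product by recursion, though the identity rewrite is the direct route.
- u-substitution: no subexpression of the integrand pairs with its own derivative as a factor — individual terms may offer their own substitutions, but any change of variable covering the whole integral would have to be constructed from outside the expression.
- a trigonometric identity: applies; the problem has the shape this method handles.


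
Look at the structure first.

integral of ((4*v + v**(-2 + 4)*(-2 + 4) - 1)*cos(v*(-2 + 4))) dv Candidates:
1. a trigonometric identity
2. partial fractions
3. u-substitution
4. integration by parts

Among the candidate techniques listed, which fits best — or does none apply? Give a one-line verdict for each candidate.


Best approach: integration by parts — a polynomial factor (4*v + v**(-2 + 4)*(-2 + 4) - 1) multiplies cos(v*(-2 + 4)); differentiating (4*v + v**(-2 + 4)*(-2 + 4) - 1) lowers its degree while cos(v*(-2 + 4)) integrates cleanly, so parts wins.
- a trigonometric identity — no identity rewrites this into an easier trigonometric form.
- partial fractions — the expression is not a ratio of polynomials that decomposes further.
- u-substitution: no subexpression of the integrand serves as a whole-integral substitution inner — individual terms may offer their own, but none carries its derivative as a factor of the full integrand; a working change of variable would have to be constructed from outside the expression.
- integration by parts: a fit — the right tool for this form.


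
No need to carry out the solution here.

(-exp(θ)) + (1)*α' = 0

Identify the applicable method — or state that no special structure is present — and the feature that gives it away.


Technique: no special technique — with α absent the equation is not coupled at all: direct integration in θ.


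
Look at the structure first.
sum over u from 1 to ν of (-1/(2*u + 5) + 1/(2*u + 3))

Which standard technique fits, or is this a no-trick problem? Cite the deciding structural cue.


Diagnosis: telescoping — a difference of consecutive values of one function (1/(2*u + 3) at one index and the next) — telescoping by construction.


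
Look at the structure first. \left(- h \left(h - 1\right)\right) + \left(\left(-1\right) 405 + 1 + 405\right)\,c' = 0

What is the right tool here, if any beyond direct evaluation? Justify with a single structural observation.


Technique: no special technique — with c absent the equation is not coupled at all: direct integration in h.


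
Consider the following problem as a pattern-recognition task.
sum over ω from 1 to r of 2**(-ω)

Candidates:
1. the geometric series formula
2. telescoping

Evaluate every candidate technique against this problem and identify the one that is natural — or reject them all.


Verdict: the geometric series formula — consecutive terms stand in a fixed index-free ratio — the geometric sum formula closes it.
- the geometric series formula: applicable, and directly so.
- telescoping — the summand is not presented as a shifted difference — a telescoping rewrite may exist, but the displayed structure does not offer one.


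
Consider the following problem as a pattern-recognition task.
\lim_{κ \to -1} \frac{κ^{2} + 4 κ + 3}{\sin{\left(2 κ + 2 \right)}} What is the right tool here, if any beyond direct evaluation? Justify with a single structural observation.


Verdict: l'Hôpital's rule (0/0) — numerator and denominator both vanish at -1 — a genuine 0/0 form, which is exactly when l'Hôpital applies. A first-order expansion at the point is an equally standard path; the rule packages it.


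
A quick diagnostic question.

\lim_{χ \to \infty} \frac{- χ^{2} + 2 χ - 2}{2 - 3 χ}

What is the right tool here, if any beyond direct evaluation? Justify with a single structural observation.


Verdict: dominant-term comparison — divide by the highest power of χ present: lower-order terms vanish and the dominant ratio remains. As a single quotient, the ∞/∞ shape would yield to repeated differentiation as well — the growth comparison gets there in one look.


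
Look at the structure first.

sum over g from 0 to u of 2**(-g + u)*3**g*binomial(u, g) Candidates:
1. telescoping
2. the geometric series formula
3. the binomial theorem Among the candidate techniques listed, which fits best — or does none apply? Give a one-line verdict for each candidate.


Verdict: the binomial theorem — terms weighting binomial(u, g) against matched powers of 3 and 2 reassemble into (3 + 2)^u by the binomial theorem.
- telescoping — the summand is not presented as a shifted difference — a telescoping rewrite may exist, but the displayed structure does not offer one.
- the geometric series formula: dividing successive terms gives an index-dependent quantity, not a constant.
- the binomial theorem — yes — fits the structure here.


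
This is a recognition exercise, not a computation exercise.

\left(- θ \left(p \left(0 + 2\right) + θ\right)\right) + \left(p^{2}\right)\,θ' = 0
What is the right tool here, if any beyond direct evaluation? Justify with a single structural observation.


Best approach: the homogeneous substitution — scaling p and θ together leaves the slope fixed — it depends only on θ/p, so substitute the ratio. A Bernoulli substitution is a fair alternative on this equation directly; the homogeneous reading takes it as given.


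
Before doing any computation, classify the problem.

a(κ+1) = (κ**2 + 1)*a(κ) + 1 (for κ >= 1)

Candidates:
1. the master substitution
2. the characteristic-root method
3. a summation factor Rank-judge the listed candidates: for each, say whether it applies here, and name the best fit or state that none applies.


Best approach: a summation factor — it is first-order linear but the coefficient κ**2 + 1 depends on the index, so multiply through by a summation factor to telescope it.
- the master substitution — the recursive argument is a shift of the index, not a fixed fraction of it.
- the characteristic-root method — the coefficients vary with the index, breaking the constant-coefficient structure the method needs.
- a summation factor — applicable, and directly so.


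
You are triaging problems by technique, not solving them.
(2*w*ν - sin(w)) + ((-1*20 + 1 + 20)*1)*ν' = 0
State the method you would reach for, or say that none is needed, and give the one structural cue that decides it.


Verdict: a linear integrating factor — the equation is linear in ν with coefficient 2*w; multiplying by the integrating factor exp(∫2*w) makes the left side a perfect derivative.


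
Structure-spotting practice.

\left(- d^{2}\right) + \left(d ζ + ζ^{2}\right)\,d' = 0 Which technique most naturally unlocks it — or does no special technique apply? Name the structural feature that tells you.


Verdict: the homogeneous substitution — solved for the derivative, the right side is unchanged under scaling ζ and d together — it depends only on the ratio d/ζ, so substitute a single ratio variable. Rewriting — with the variables' roles exchanged where the shape demands it — would expose a Bernoulli structure too; the homogeneous substitution simply reads the degrees directly.


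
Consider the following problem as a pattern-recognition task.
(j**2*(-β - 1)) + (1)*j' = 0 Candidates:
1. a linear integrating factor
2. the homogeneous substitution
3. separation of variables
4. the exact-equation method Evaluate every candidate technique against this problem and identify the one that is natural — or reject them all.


Diagnosis: separation of variables — solved for the derivative, the right side splits multiplicatively into a function of each variable alone — divide and integrate each side.
- a linear integrating factor: the unknown enters nonlinearly (through a power, a denominator, or a transcendental function), which the linear integrating-factor recipe cannot absorb as-is — any repair would come from a preliminary substitution, not the factor.
- the homogeneous substitution — rescaling both variables together changes the slope, so no ratio substitution collapses it.
- separation of variables: applies; the problem has the shape this method handles.
- the exact-equation method: the mixed-partials test fails on this split — it is not an exact differential as presented.


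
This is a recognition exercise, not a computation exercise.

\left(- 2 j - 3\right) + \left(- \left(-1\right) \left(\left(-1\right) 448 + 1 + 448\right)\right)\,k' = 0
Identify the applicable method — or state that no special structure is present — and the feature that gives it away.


Diagnosis: no special technique — solved for the derivative, k never appears on the right — this is a direct integration in j, not a differential-equations problem at heart.


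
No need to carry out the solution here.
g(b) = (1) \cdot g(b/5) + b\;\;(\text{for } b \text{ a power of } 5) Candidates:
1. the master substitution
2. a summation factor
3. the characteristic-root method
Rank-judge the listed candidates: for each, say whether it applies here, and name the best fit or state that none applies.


Diagnosis: the master substitution — treat m = log base 5 of b as the new clock: one recursion step advances m by one while b scales by 5.
- the master substitution — applies; the problem has the shape this method handles.
- a summation factor: the recursion divides its index rather than shifting it — there is no previous-term chain for a summation factor to telescope.
- the characteristic-root method — a divided-index call is not the fixed-shift linear shape that characteristic roots solve.


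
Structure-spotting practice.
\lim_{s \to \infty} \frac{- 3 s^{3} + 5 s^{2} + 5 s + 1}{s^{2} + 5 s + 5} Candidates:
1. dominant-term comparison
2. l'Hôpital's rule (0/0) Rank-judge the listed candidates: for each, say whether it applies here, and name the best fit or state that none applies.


Best approach: dominant-term comparison — at large s only the top-degree terms survive; compare the leading terms and the limit falls out.
- dominant-term comparison: a fit — the right tool for this form.
- l'Hôpital's rule (0/0) — viewed as a single quotient this runs to ∞/∞, not the 0/0 clash this candidate addresses; an at-infinity variant of the rule would resolve it, but comparing leading growth reads the answer without differentiating.


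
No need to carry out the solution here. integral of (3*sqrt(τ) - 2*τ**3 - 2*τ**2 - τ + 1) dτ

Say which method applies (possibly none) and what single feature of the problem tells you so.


Method: no special technique — every term is a constant multiple of a power of τ; term-wise power-rule integration needs no preliminary transformation.


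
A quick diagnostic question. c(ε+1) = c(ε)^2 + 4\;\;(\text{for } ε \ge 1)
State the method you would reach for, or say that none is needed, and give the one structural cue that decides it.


Best approach: no special technique — the recurrence is nonlinear in the sequence terms; no linear-recurrence method fits it as written — one iterates or studies it directly.


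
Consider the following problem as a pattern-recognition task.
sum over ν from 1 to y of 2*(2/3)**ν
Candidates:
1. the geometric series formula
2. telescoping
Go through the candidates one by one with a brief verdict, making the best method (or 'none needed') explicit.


Method: the geometric series formula — the ratio of consecutive terms is the constant 2/3, independent of the index — a geometric sum.
- the geometric series formula — yes, a natural case for it.
- telescoping — in the displayed form, no term reappears at a neighboring index to cancel against.


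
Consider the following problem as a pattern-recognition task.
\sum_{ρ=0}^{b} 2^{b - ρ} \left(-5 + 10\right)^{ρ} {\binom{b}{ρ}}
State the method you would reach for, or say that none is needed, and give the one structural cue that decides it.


Verdict: the binomial theorem — the summand is term ρ of a binomial expansion in (-5 + 10) and 2; the whole sum is a single power.


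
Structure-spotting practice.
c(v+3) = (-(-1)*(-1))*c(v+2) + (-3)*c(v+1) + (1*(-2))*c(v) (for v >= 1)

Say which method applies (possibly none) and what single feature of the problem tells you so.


Technique: the characteristic-root method — no index-dependence in the weights and nothing inhomogeneous: classic characteristic-equation setup.


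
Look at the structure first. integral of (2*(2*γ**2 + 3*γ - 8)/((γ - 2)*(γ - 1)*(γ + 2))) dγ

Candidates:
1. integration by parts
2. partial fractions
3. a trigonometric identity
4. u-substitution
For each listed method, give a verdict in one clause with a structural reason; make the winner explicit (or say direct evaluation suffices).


Verdict: partial fractions — a proper rational integrand whose denominator splits into simpler factors — decompose into partial fractions first.
- integration by parts — there is no nonconstant-polynomial-times-kernel split with an exp, sine, cosine (degree-1 argument), or logarithm partner.
- partial fractions: yes — fits the structure here.
- a trigonometric identity — with no trigonometric functions present, identity rewriting has no target.
- u-substitution — no subexpression of the integrand pairs with its own derivative as a factor — individual terms may offer their own substitutions, but any change of variable covering the whole integral would have to be constructed from outside the expression.


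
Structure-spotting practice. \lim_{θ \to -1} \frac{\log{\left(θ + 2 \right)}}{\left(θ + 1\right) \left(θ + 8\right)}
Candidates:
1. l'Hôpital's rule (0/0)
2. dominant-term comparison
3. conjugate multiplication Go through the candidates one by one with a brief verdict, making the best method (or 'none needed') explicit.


Method: l'Hôpital's rule (0/0) — numerator and denominator both vanish at -1 — a genuine 0/0 form, which is exactly when l'Hôpital applies. The standard small-argument limits would also carry it; the rule is the systematic route.
- l'Hôpital's rule (0/0): applies; the problem has the shape this method handles.
- dominant-term comparison: leading-power comparison does not apply to this form.
- conjugate multiplication: there is no infinity-minus-infinity radical difference to rationalize.


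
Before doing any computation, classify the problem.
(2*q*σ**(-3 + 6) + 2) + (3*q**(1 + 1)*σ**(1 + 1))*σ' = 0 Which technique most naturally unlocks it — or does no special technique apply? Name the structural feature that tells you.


Technique: the exact-equation method — because the two cross partials coincide, the form is conservative as written — recover its potential in (q, σ).


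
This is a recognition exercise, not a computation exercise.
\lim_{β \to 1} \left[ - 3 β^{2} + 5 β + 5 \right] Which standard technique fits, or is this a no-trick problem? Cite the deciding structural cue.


Method: no special technique — no vanishing denominator and no indeterminate clash at the point — evaluation is immediate.


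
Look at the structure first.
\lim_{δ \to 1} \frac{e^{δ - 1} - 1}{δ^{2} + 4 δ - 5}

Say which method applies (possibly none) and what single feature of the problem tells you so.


Method: l'Hôpital's rule (0/0) — both numerator and denominator vanish at 1: the genuine 0/0 indeterminate that l'Hôpital exists for. Expanding numerator and denominator to first order gives the same value — the rule automates exactly that.


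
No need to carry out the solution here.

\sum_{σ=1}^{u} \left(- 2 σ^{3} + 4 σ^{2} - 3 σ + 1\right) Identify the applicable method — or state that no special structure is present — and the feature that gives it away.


Method: no special technique — every summand is a constant multiple of a power of σ — apply the standard power-sum identities one degree at a time.


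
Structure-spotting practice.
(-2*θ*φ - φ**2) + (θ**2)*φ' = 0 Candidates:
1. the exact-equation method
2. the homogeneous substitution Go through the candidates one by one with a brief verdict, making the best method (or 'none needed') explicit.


Method: the homogeneous substitution — solved for the derivative, the right side is unchanged under scaling θ and φ together — it depends only on the ratio φ/θ, so substitute a single ratio variable. A Bernoulli rewrite works here as the equation stands — the homogeneous substitution is the more immediate reading.
- the exact-equation method: no potential function has this form as its differential, as written.
- the homogeneous substitution: applies; the problem has the shape this method handles.


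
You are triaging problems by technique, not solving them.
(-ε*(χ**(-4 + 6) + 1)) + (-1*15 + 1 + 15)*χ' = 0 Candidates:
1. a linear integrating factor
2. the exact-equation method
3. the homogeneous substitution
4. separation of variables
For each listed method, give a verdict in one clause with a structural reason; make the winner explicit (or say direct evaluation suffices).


Method: separation of variables — all dependence on the two variables factors apart, the defining separable shape.
- a linear integrating factor — a nonlinear term in the unknown puts this outside the integrating-factor template.
- the exact-equation method — exactness fails on the nose — the mixed partials do not match.
- the homogeneous substitution: rescaling both variables together changes the slope, so no ratio substitution collapses it.
- separation of variables — applicable, and directly so.


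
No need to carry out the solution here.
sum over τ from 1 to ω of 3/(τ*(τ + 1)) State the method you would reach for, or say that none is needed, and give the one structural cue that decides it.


Best approach: telescoping — 3/(τ*(τ + 1)) is a collapsed telescope: expand it into simple fractions to see the cancellation.


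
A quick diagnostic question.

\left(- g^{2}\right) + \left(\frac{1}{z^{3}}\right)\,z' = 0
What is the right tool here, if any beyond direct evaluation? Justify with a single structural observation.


Best approach: separation of variables — solved for the derivative, the right side splits multiplicatively into a function of each variable alone — divide and integrate each side. The cross-partial test also passes here (vacuously, each side single-variable); the potential-function route would work, separation is simply more immediate.


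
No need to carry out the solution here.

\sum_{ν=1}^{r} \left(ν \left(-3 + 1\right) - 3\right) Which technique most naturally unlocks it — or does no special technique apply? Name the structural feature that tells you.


Best approach: no special technique — the summand is a plain polynomial in ν (expanding first if it arrives factored); standard power-sum formulas evaluate it term by term.


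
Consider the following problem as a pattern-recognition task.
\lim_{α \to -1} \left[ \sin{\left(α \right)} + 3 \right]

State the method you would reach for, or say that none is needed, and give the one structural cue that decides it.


Method: no special technique — the expression is continuous at -1 — substitute and evaluate; no indeterminate form appears.


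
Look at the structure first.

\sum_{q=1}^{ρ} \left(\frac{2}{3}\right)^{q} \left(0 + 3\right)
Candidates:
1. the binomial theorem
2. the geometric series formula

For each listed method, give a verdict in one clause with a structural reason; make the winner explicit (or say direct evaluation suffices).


Diagnosis: the geometric series formula — check a ratio of consecutive terms: it is \frac{2}{3}, independent of the index, so the geometric formula closes the sum.
- the binomial theorem: no binomial coefficients pair with matched powers.
- the geometric series formula: yes — fits the structure here.


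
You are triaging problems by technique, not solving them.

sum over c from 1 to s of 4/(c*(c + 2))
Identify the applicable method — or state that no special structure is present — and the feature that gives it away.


Verdict: telescoping — 4/(c*(c + 2)) decomposes into shift-paired simple fractions; the series telescopes to finitely many boundary pieces.


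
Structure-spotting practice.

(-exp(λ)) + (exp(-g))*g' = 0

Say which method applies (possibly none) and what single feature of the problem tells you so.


Diagnosis: separation of variables — separating collects all g-dependence with the derivative and leaves all λ-dependence opposite: variables separate. The cross-partial test also passes here (vacuously, each side single-variable); the potential-function route would work, separation is simply more immediate.


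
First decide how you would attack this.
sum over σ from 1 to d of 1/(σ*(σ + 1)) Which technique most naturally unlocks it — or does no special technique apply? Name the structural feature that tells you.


Diagnosis: telescoping — rewrite 1/(σ*(σ + 1)) as simple fractions and successive terms eat each other — only the edges survive.


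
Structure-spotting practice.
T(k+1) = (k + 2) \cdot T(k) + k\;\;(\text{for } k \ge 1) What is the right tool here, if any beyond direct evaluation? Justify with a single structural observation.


Method: a summation factor — because the multiplier k + 2 is index-dependent, divide through by its running product and sum the resulting differences.


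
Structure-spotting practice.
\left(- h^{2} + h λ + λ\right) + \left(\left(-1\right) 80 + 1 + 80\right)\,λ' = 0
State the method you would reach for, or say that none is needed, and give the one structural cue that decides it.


Best approach: a linear integrating factor — linear in the unknown with genuine forcing: multiply through by the exponential of the integrated coefficient and the left side closes into one derivative.


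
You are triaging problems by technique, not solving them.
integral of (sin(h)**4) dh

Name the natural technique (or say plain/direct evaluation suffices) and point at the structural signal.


Diagnosis: a trigonometric identity — an even power like sin(h)**4 flattens under the half-angle identity into first-degree cosines you can integrate directly.


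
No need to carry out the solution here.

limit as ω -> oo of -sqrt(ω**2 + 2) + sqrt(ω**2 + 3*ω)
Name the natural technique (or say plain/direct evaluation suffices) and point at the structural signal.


Diagnosis: conjugate multiplication — the ∞ − ∞ radical form is the exact trigger for the conjugate maneuver.


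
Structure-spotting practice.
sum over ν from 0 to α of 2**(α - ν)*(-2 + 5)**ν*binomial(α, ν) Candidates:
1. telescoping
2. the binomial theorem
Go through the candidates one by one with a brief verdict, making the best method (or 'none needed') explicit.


Technique: the binomial theorem — the binomial coefficients weight matched powers of (-2 + 5) and 2, which is exactly the expansion of a binomial power.
- telescoping — neither a shifted-difference shape nor integer-spaced poles are present.
- the binomial theorem: applies; the problem has the shape this method handles.


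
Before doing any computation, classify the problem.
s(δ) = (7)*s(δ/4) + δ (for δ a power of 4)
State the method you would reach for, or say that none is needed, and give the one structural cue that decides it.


Method: the master substitution — index division is the fingerprint: δ/4 in the recursive call means substitute δ = 4^m.


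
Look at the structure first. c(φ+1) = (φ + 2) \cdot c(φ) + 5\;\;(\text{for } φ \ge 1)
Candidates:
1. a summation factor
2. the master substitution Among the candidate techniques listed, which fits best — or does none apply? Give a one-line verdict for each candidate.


Technique: a summation factor — because the multiplier φ + 2 is index-dependent, divide through by its running product and sum the resulting differences.
- a summation factor — yes — fits the structure here.
- the master substitution: there is no divide-the-index recursive argument.


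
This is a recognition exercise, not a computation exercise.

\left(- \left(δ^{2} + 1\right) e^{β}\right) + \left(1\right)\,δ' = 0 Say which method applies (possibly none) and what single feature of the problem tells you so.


Verdict: separation of variables — solved for the derivative, the right side splits multiplicatively into a function of each variable alone — divide and integrate each side.


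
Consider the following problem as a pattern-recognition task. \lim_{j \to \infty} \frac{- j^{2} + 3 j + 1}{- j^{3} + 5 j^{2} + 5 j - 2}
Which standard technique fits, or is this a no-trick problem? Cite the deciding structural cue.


Verdict: dominant-term comparison — growth-rate triage: the leading powers of j decide the limit, everything else is noise. As a single quotient, the ∞/∞ shape would yield to repeated differentiation as well — the growth comparison gets there in one look.


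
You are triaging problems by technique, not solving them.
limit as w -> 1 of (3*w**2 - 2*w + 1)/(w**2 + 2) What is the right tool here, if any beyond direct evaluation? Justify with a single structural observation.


Best approach: no special technique — the function is continuous at 1; evaluation is itself the limit, no machinery required.


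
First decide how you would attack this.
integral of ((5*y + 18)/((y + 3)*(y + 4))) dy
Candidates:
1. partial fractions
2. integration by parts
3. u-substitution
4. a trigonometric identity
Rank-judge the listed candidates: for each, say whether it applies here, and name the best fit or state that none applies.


Verdict: partial fractions — a proper rational integrand whose denominator splits into simpler factors — decompose into partial fractions first.
- partial fractions — applicable, and directly so.
- integration by parts — the nonconstant-polynomial-times-standard-kernel pattern (an exp, sine, cosine, or logarithm partner) is absent.
- u-substitution: no subexpression of the integrand serves as a whole-integral substitution inner — individual terms may offer their own, but none carries its derivative as a factor of the full integrand; a working change of variable would have to be constructed from outside the expression.
- a trigonometric identity: no sine or cosine appears, so there is nothing for a trigonometric identity to act on.


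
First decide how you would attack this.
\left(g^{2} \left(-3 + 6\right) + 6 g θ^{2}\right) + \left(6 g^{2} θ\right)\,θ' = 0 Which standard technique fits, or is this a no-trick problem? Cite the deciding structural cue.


Best approach: the exact-equation method — because the two cross partials coincide, the form is conservative as written — recover its potential in (g, θ).


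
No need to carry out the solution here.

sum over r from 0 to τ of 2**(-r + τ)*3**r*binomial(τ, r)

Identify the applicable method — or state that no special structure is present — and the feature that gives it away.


Technique: the binomial theorem — the summand is term r of a binomial expansion in 3 and 2; the whole sum is a single power.


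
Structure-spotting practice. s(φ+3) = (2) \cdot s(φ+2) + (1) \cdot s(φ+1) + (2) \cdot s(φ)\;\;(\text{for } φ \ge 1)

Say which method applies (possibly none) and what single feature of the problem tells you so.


Technique: the characteristic-root method — no index-dependence in the weights and nothing inhomogeneous: classic characteristic-equation setup.


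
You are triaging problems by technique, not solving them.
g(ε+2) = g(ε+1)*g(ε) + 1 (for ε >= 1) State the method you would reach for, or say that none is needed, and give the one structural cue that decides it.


Technique: no special technique — nonlinear feedback in the recursion rules out every root- or factor-based technique.


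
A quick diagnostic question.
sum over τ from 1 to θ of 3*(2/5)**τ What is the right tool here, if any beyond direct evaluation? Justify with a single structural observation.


Method: the geometric series formula — each term is 2/5 times the previous one, so the geometric-series formula applies directly.


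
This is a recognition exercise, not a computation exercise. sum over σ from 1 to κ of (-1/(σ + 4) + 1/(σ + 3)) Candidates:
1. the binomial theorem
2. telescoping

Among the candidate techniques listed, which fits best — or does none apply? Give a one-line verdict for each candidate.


Diagnosis: telescoping — each term adds 1/(σ + 3) and subtracts the same expression advanced one index; that subtracted piece cancels against the next term's added copy — only the boundary terms survive.
- the binomial theorem — no binomial coefficients pair with matched powers.
- telescoping — yes — fits the structure here.


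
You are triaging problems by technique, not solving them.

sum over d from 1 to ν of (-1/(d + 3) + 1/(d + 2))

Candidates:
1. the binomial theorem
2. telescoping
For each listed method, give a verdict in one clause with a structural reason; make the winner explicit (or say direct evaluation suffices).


Method: telescoping — consecutive terms evaluate one function at adjacent indices (1/(d + 2) is its current value): one term's tail is the next term's head, so the chain collapses.
- the binomial theorem — no binomial coefficients pair up with complementary powers here.
- telescoping: a fit — the right tool for this form.


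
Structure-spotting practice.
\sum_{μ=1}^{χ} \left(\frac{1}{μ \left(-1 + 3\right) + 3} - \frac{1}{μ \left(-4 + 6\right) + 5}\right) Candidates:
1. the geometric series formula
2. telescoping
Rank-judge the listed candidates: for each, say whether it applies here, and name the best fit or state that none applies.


Verdict: telescoping — the generic term is a one-step difference of \frac{1}{μ \left(-1 + 3\right) + 3}, so partial sums shortcut to endpoint evaluation.
- the geometric series formula: the term-to-term ratio drifts with the index — the one thing the geometric formula cannot absorb.
- telescoping: a fit — the right tool for this form.


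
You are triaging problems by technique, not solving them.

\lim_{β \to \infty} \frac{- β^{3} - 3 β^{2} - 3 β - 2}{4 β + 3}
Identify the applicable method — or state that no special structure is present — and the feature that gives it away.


Technique: dominant-term comparison — growth-rate triage: the leading powers of β decide the limit, everything else is noise. l'Hôpital's at-infinity variant applies to the expression viewed as a single quotient; the leading-term comparison is the direct route.


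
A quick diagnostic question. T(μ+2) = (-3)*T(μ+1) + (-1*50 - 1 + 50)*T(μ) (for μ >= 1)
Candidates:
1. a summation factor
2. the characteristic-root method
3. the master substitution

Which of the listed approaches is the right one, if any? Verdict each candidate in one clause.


Diagnosis: the characteristic-root method — constant coefficients and linearity mean the ansatz r^μ reduces it to solving the characteristic polynomial.
- a summation factor — a summation factor telescopes one-step recursions; this one carries higher-order memory.
- the characteristic-root method — applicable, and directly so.
- the master substitution: the recursive argument is a shift of the index, not a fixed fraction of it.


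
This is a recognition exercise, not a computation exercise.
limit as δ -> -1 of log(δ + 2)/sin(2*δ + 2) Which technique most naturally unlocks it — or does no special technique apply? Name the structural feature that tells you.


Technique: l'Hôpital's rule (0/0) — plug in -1: top and bottom both hit zero, so differentiate each and retry. A local series expansion at the point resolves it as well; the rule is the packaged version of that step.


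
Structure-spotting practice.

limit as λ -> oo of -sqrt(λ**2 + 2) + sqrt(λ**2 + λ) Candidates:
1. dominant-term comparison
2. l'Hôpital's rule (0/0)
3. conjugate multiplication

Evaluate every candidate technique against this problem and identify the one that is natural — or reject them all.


Technique: conjugate multiplication — this difference gives up after one conjugate multiplication — the radical structure cancels against its conjugate.
- dominant-term comparison: this limit is not decided by comparing polynomial growth at infinity.
- l'Hôpital's rule (0/0) — the expression is a difference driving to ∞ − ∞, not a 0/0 quotient — there is no ratio for the rule to differentiate.
- conjugate multiplication — applicable, and directly so.


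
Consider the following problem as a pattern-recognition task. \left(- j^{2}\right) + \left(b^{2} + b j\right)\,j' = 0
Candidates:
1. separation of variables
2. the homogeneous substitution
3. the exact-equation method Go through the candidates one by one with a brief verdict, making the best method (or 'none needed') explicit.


Best approach: the homogeneous substitution — scaling b and j together leaves the slope fixed — it depends only on j/b, so substitute the ratio. Rewriting — with the variables' roles exchanged where the shape demands it — would expose a Bernoulli structure too; the homogeneous substitution simply reads the degrees directly.
- separation of variables — the two dependences are entangled, not a clean product of one-variable pieces.
- the homogeneous substitution: applicable, and directly so.
- the exact-equation method: no potential function has this form as its differential, as written.
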